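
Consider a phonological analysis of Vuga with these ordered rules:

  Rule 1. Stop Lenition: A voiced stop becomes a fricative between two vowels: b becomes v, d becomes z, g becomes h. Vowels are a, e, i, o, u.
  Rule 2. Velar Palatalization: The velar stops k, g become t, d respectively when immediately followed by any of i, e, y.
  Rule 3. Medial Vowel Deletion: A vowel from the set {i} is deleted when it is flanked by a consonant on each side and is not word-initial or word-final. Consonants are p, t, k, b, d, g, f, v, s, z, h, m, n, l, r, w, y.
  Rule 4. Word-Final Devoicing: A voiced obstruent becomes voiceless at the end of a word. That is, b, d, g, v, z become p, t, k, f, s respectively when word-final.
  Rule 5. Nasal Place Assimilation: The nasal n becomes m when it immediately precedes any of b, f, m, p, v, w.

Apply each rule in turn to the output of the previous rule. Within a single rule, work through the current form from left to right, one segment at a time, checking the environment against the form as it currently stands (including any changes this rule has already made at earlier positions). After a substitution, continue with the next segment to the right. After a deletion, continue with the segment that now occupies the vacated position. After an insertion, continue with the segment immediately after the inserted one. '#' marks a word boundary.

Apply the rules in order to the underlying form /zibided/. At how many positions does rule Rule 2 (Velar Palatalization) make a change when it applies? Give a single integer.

0

Rule 1 Stop Lenition: [zibided] → [zivized]
Rule 2 Velar Palatalization: no change — [zivized]
Rule 3 Medial Vowel Deletion: [zivized] → [zvzed]
Rule 4 Word-Final Devoicing: [zvzed] → [zvzet]
Rule 5 Nasal Place Assimilation: no change — [zvzet]
Rule Rule 2 changed 0 position(s).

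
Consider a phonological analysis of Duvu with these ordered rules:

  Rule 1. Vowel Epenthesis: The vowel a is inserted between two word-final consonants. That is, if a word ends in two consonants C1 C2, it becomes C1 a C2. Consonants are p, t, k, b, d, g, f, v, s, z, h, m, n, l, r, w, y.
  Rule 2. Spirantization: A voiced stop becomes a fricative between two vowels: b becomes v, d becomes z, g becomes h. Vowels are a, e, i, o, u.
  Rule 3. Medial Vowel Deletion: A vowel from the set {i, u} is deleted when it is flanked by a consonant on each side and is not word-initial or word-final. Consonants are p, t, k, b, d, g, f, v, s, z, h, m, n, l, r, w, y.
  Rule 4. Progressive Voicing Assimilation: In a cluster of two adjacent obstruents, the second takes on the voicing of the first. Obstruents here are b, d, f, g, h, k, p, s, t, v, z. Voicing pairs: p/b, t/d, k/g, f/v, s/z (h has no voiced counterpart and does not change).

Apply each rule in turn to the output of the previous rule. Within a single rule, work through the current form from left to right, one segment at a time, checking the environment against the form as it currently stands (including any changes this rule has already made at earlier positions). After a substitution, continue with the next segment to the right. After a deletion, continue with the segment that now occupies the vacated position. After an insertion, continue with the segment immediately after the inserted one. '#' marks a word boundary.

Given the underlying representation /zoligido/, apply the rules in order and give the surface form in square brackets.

Rule 1 Vowel Epenthesis: no change — [zoligido]
Rule 2 Spirantization: [zoligido] → [zolihizo]
Rule 3 Medial Vowel Deletion: [zolihizo] → [zolhzo]
Rule 4 Progressive Voicing Assimilation: [zolhzo] → [zolhso]

[zolhso]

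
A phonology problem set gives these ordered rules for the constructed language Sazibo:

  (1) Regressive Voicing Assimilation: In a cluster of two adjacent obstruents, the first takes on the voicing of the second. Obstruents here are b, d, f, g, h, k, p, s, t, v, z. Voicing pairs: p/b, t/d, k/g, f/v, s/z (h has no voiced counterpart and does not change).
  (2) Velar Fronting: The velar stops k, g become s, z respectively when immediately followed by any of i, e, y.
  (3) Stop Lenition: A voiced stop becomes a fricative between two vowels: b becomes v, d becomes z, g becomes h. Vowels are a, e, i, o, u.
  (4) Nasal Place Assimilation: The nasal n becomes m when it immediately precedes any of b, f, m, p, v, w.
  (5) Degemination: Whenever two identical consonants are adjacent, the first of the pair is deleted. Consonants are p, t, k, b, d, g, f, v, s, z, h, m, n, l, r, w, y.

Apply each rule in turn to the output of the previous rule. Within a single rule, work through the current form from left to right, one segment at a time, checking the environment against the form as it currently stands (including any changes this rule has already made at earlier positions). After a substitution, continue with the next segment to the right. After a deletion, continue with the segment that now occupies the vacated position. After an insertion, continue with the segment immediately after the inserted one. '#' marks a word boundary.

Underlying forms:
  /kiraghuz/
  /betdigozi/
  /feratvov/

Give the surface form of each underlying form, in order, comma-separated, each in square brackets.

[sirakhuz], [bedihozi], [feradvov]

/kiraghuz/:
  (1) Regressive Voicing Assimilation: [kiraghuz] → [kirakhuz]
  (2) Velar Fronting: [kirakhuz] → [sirakhuz]
  (3) Stop Lenition: no change — [sirakhuz]
  (4) Nasal Place Assimilation: no change — [sirakhuz]
  (5) Degemination: no change — [sirakhuz]
/betdigozi/:
  (1) Regressive Voicing Assimilation: [betdigozi] → [beddigozi]
  (2) Velar Fronting: no change — [beddigozi]
  (3) Stop Lenition: [beddigozi] → [beddihozi]
  (4) Nasal Place Assimilation: no change — [beddihozi]
  (5) Degemination: [beddihozi] → [bedihozi]
/feratvov/:
  (1) Regressive Voicing Assimilation: [feratvov] → [feradvov]
  (2) Velar Fronting: no change — [feradvov]
  (3) Stop Lenition: no change — [feradvov]
  (4) Nasal Place Assimilation: no change — [feradvov]
  (5) Degemination: no change — [feradvov]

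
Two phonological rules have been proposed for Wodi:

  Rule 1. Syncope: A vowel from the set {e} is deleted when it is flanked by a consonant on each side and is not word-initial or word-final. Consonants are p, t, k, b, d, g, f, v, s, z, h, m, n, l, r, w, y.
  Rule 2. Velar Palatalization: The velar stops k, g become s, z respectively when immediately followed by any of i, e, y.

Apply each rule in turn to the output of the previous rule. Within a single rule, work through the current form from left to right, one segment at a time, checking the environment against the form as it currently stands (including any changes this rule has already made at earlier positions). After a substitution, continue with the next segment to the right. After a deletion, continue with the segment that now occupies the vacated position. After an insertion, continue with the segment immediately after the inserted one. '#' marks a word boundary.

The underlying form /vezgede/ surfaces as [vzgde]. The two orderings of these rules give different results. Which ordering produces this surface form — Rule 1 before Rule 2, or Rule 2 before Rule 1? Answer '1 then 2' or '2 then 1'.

1 then 2

Order 1 then 2:
  1 Syncope: [vezgede] → [vzgde]
  2 Velar Palatalization: no change — [vzgde]
  result: [vzgde]
Order 2 then 1:
  2 Velar Palatalization: [vezgede] → [vezzede]
  1 Syncope: [vezzede] → [vzzde]
  result: [vzzde]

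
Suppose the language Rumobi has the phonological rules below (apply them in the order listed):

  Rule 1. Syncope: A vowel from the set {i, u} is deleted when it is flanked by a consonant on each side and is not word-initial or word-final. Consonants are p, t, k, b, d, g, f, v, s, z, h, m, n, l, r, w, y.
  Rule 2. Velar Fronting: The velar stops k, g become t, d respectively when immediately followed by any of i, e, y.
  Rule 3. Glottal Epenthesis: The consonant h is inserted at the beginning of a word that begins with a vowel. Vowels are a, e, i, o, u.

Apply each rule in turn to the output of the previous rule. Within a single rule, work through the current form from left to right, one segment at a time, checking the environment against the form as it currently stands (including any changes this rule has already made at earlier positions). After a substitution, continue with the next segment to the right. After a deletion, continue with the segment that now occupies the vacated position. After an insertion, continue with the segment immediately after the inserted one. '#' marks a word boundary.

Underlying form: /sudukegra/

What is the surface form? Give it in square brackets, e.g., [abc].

[sdtegra]

Rule 1 Syncope: [sudukegra] → [sdkegra]
Rule 2 Velar Fronting: [sdkegra] → [sdtegra]
Rule 3 Glottal Epenthesis: no change — [sdtegra]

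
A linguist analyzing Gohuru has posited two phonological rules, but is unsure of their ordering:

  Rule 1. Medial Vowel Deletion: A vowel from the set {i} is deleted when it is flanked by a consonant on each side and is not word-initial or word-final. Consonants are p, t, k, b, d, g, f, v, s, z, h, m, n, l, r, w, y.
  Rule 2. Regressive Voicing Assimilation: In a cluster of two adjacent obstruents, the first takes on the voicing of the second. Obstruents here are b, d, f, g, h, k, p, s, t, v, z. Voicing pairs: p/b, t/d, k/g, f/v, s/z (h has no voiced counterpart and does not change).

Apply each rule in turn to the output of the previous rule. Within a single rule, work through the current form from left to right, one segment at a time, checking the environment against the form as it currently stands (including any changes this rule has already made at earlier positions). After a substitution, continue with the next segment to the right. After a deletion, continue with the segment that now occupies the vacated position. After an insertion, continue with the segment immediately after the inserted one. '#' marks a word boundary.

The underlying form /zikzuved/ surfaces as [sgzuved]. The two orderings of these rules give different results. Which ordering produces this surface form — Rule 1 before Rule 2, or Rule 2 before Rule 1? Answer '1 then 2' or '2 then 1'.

1 then 2

Order 1 then 2:
  1 Medial Vowel Deletion: [zikzuved] → [zkzuved]
  2 Regressive Voicing Assimilation: [zkzuved] → [sgzuved]
  result: [sgzuved]
Order 2 then 1:
  2 Regressive Voicing Assimilation: [zikzuved] → [zigzuved]
  1 Medial Vowel Deletion: [zigzuved] → [zgzuved]
  result: [zgzuved]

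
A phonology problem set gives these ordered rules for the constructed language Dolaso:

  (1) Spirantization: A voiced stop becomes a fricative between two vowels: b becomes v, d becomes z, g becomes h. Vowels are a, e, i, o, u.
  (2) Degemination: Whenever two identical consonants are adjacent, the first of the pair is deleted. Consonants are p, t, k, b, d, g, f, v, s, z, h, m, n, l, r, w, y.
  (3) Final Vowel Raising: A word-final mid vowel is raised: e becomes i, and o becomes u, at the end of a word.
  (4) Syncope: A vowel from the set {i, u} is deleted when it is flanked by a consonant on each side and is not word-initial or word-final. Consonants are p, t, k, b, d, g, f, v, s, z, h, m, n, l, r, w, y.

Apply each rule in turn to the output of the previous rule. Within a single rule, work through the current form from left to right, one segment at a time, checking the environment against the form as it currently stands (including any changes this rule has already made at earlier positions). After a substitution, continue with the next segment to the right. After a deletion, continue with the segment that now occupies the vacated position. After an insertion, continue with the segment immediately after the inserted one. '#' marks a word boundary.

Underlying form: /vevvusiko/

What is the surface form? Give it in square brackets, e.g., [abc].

[vevsku]

(1) Spirantization: no change — [vevvusiko]
(2) Degemination: [vevvusiko] → [vevusiko]
(3) Final Vowel Raising: [vevusiko] → [vevusiku]
(4) Syncope: [vevusiku] → [vevsku]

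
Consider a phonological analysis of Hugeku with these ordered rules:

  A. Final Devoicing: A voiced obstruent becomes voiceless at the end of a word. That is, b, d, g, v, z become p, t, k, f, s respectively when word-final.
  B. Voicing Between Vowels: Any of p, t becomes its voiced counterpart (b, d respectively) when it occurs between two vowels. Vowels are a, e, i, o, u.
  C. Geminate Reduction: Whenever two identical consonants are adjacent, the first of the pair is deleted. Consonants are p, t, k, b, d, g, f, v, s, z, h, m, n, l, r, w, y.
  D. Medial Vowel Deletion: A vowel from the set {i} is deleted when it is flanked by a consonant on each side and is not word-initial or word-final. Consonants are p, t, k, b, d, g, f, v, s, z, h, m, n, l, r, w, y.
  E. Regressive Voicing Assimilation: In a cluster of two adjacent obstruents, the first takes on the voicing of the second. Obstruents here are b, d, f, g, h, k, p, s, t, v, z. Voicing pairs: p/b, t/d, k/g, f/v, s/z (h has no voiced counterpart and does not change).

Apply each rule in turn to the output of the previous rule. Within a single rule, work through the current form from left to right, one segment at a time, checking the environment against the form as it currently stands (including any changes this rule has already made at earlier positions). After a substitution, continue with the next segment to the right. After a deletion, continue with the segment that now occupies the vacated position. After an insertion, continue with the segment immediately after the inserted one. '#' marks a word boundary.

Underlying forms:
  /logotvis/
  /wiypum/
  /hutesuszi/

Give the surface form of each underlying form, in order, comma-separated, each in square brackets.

/logotvis/:
  A Final Devoicing: no change — [logotvis]
  B Voicing Between Vowels: no change — [logotvis]
  C Geminate Reduction: no change — [logotvis]
  D Medial Vowel Deletion: [logotvis] → [logotvs]
  E Regressive Voicing Assimilation: [logotvs] → [logodfs]
/wiypum/:
  A Final Devoicing: no change — [wiypum]
  B Voicing Between Vowels: no change — [wiypum]
  C Geminate Reduction: no change — [wiypum]
  D Medial Vowel Deletion: [wiypum] → [wypum]
  E Regressive Voicing Assimilation: no change — [wypum]
/hutesuszi/:
  A Final Devoicing: no change — [hutesuszi]
  B Voicing Between Vowels: [hutesuszi] → [hudesuszi]
  C Geminate Reduction: no change — [hudesuszi]
  D Medial Vowel Deletion: no change — [hudesuszi]
  E Regressive Voicing Assimilation: [hudesuszi] → [hudesuzzi]

[logodfs], [wypum], [hudesuzzi]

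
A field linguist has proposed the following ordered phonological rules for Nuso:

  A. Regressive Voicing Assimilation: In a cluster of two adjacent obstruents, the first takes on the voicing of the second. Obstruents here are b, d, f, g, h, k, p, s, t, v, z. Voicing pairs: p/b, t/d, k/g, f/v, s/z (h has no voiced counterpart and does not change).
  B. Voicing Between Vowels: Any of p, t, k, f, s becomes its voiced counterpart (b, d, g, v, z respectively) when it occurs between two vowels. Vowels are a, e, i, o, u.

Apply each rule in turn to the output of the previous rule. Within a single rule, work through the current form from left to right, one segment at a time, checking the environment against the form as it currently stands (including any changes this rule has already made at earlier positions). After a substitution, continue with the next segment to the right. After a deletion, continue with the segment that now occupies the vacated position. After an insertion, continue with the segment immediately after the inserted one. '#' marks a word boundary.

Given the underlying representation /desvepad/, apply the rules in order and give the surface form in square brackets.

[dezvebad]

A Regressive Voicing Assimilation: [desvepad] → [dezvepad]
B Voicing Between Vowels: [dezvepad] → [dezvebad]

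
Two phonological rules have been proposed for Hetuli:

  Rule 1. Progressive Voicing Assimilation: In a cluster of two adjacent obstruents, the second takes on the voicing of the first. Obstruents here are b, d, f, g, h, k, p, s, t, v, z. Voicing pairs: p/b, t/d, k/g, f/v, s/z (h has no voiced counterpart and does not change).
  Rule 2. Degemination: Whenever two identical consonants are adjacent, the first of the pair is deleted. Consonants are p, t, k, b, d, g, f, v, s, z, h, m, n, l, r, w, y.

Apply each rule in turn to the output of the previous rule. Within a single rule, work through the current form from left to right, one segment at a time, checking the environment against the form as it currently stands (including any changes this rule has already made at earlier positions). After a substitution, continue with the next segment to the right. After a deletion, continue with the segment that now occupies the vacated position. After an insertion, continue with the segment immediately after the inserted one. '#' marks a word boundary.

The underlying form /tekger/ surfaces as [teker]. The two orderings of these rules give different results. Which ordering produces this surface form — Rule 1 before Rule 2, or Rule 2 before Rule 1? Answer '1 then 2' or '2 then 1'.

Order 1 then 2:
  1 Progressive Voicing Assimilation: [tekger] → [tekker]
  2 Degemination: [tekker] → [teker]
  result: [teker]
Order 2 then 1:
  2 Degemination: no change — [tekger]
  1 Progressive Voicing Assimilation: [tekger] → [tekker]
  result: [tekker]

1 then 2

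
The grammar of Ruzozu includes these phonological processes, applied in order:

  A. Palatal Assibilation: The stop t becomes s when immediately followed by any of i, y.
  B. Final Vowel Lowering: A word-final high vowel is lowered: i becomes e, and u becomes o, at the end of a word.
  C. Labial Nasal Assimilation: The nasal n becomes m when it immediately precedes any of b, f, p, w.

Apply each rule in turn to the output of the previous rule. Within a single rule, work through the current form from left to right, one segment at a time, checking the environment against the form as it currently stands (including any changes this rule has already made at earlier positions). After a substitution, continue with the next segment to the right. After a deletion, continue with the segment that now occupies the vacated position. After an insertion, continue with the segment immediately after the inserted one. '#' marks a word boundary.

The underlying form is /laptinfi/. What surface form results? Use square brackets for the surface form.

[lapsimfe]

A Palatal Assibilation: [laptinfi] → [lapsinfi]
B Final Vowel Lowering: [lapsinfi] → [lapsinfe]
C Labial Nasal Assimilation: [lapsinfe] → [lapsimfe]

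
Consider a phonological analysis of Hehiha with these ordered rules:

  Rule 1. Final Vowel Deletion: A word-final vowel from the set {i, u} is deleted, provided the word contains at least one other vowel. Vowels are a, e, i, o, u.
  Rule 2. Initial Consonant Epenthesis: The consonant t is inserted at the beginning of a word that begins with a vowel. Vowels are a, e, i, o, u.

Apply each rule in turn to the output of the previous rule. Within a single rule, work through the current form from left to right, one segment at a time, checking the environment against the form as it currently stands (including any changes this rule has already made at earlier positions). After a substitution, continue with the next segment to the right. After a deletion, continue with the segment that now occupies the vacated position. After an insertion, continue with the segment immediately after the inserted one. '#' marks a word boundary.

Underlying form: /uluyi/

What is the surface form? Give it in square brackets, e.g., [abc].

[tuluy]

Rule 1 Final Vowel Deletion: [uluyi] → [uluy]
Rule 2 Initial Consonant Epenthesis: [uluy] → [tuluy]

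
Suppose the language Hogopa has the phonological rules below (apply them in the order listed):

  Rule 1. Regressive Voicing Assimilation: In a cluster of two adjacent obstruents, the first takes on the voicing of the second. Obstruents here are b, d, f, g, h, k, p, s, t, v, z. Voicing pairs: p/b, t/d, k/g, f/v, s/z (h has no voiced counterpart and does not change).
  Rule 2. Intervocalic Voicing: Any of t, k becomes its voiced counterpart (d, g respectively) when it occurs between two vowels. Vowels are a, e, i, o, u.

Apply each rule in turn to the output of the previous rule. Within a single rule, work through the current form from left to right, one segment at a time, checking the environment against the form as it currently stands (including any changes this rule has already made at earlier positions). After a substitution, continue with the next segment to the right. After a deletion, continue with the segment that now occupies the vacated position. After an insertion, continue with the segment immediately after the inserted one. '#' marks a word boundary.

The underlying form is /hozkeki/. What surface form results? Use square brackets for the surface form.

[hoskegi]

Rule 1 Regressive Voicing Assimilation: [hozkeki] → [hoskeki]
Rule 2 Intervocalic Voicing: [hoskeki] → [hoskegi]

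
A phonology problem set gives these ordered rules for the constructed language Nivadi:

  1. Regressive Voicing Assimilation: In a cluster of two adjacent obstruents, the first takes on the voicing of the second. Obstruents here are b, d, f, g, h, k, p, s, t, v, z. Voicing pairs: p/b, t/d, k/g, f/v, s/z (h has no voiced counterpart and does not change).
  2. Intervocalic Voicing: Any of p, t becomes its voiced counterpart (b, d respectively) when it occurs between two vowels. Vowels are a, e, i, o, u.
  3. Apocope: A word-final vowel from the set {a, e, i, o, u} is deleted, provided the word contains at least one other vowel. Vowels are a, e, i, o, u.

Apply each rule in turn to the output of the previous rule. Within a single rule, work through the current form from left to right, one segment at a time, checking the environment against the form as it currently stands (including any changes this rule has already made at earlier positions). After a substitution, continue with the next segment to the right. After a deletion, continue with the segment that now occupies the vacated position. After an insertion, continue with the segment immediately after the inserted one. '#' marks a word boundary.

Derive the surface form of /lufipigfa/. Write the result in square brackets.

1 Regressive Voicing Assimilation: [lufipigfa] → [lufipikfa]
2 Intervocalic Voicing: [lufipikfa] → [lufibikfa]
3 Apocope: [lufibikfa] → [lufibikf]

[lufibikf]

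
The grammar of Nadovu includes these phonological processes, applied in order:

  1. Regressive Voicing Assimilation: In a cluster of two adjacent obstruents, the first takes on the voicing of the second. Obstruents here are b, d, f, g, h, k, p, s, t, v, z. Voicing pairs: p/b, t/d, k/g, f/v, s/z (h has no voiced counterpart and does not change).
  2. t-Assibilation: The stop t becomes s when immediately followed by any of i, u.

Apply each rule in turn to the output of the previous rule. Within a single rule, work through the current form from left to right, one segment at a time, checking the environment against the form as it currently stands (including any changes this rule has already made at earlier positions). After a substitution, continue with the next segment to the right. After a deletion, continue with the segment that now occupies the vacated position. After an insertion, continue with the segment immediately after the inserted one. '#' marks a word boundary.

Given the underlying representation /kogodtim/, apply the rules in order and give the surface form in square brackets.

1 Regressive Voicing Assimilation: [kogodtim] → [kogottim]
2 t-Assibilation: [kogottim] → [kogotsim]

[kogotsim]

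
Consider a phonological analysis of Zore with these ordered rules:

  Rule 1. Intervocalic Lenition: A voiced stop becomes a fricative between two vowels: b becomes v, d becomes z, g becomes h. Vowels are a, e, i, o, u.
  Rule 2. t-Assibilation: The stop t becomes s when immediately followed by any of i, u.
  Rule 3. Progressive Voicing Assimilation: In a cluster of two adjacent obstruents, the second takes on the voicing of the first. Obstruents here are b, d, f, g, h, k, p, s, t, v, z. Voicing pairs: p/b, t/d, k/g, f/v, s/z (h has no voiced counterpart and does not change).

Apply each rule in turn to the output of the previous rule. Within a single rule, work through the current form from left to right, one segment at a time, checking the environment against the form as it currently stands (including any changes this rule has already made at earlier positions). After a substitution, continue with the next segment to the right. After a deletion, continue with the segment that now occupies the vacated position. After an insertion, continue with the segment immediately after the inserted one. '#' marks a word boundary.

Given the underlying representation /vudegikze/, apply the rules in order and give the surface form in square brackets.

[vuzehikse]

Rule 1 Intervocalic Lenition: [vudegikze] → [vuzehikze]
Rule 2 t-Assibilation: no change — [vuzehikze]
Rule 3 Progressive Voicing Assimilation: [vuzehikze] → [vuzehikse]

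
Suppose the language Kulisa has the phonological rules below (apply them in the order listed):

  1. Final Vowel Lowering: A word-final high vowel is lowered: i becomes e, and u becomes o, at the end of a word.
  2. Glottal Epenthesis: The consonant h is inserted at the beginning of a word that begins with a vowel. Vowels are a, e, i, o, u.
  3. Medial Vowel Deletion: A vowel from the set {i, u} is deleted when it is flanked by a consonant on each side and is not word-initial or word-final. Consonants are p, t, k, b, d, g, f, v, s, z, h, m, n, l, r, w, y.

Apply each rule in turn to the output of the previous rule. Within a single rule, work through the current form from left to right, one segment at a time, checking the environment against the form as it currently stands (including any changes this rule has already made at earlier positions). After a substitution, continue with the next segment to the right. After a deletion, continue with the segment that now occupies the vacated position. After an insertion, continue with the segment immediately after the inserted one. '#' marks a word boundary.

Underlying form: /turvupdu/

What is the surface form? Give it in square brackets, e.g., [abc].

1 Final Vowel Lowering: [turvupdu] → [turvupdo]
2 Glottal Epenthesis: no change — [turvupdo]
3 Medial Vowel Deletion: [turvupdo] → [trvpdo]

[trvpdo]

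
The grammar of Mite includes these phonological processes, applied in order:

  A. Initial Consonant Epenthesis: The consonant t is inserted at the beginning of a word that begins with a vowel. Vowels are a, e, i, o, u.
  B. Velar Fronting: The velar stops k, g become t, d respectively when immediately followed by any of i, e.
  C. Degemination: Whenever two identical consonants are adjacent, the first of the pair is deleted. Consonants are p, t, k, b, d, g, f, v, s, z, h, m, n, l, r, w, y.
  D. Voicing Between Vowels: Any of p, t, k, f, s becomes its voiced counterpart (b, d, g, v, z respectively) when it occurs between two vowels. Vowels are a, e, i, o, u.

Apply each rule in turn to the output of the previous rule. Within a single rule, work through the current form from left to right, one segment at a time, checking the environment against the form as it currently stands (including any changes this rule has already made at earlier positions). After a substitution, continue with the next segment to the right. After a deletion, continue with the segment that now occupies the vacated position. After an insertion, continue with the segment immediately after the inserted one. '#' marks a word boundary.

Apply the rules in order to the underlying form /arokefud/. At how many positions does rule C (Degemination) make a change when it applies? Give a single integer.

0

A Initial Consonant Epenthesis: [arokefud] → [tarokefud]
B Velar Fronting: [tarokefud] → [tarotefud]
C Degemination: no change — [tarotefud]
D Voicing Between Vowels: [tarotefud] → [tarodevud]
Rule C changed 0 position(s).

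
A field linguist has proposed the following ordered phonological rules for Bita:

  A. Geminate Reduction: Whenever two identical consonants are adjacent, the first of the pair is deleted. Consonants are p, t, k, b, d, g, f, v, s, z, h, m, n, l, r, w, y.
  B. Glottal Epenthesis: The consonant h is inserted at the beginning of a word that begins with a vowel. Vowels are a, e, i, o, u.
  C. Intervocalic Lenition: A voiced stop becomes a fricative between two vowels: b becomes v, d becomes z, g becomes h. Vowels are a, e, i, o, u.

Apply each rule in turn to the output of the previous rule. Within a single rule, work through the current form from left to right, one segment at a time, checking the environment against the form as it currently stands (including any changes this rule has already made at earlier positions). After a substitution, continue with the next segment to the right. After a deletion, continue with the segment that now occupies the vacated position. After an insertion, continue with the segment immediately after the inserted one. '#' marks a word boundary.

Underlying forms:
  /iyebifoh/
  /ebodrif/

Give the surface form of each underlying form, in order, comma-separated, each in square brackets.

/iyebifoh/:
  A Geminate Reduction: no change — [iyebifoh]
  B Glottal Epenthesis: [iyebifoh] → [hiyebifoh]
  C Intervocalic Lenition: [hiyebifoh] → [hiyevifoh]
/ebodrif/:
  A Geminate Reduction: no change — [ebodrif]
  B Glottal Epenthesis: [ebodrif] → [hebodrif]
  C Intervocalic Lenition: [hebodrif] → [hevodrif]

[hiyevifoh], [hevodrif]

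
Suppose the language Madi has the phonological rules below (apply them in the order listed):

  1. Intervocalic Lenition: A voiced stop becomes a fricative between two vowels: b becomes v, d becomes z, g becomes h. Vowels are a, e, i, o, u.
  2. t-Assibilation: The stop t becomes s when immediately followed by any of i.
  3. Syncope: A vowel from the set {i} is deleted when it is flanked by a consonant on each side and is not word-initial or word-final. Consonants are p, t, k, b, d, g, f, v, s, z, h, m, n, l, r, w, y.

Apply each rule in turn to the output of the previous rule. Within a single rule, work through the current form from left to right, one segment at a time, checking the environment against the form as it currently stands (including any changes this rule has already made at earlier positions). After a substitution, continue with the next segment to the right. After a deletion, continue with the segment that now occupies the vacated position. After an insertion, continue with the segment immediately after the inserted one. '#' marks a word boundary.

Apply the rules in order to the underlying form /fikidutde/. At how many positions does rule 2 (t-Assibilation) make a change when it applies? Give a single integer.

1 Intervocalic Lenition: [fikidutde] → [fikizutde]
2 t-Assibilation: no change — [fikizutde]
3 Syncope: [fikizutde] → [fkzutde]
Rule 2 changed 0 position(s).

0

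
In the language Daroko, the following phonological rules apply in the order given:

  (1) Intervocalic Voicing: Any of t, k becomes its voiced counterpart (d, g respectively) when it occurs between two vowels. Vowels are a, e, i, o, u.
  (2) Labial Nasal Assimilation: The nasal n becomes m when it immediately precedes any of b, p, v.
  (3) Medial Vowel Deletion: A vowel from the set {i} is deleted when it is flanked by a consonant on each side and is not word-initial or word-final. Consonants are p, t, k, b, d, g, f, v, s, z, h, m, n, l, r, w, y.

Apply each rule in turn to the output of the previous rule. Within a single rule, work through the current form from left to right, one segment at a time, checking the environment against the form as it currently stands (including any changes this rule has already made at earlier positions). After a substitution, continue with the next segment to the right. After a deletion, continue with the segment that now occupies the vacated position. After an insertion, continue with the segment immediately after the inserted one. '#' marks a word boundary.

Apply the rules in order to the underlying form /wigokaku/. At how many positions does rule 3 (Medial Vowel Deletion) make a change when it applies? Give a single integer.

(1) Intervocalic Voicing: [wigokaku] → [wigogagu]
(2) Labial Nasal Assimilation: no change — [wigogagu]
(3) Medial Vowel Deletion: [wigogagu] → [wgogagu]
Rule 3 changed 1 position(s).

1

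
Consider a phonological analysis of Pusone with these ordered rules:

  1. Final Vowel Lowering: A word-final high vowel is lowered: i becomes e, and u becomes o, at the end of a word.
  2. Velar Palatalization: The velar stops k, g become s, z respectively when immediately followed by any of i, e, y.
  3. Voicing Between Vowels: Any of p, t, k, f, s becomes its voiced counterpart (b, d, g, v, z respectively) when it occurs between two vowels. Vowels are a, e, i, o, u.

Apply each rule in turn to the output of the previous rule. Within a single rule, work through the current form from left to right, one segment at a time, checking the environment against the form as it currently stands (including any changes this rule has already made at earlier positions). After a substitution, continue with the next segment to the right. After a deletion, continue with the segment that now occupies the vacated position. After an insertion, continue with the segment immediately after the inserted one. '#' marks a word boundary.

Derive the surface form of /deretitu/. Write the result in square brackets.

[deredido]

1 Final Vowel Lowering: [deretitu] → [deretito]
2 Velar Palatalization: no change — [deretito]
3 Voicing Between Vowels: [deretito] → [deredido]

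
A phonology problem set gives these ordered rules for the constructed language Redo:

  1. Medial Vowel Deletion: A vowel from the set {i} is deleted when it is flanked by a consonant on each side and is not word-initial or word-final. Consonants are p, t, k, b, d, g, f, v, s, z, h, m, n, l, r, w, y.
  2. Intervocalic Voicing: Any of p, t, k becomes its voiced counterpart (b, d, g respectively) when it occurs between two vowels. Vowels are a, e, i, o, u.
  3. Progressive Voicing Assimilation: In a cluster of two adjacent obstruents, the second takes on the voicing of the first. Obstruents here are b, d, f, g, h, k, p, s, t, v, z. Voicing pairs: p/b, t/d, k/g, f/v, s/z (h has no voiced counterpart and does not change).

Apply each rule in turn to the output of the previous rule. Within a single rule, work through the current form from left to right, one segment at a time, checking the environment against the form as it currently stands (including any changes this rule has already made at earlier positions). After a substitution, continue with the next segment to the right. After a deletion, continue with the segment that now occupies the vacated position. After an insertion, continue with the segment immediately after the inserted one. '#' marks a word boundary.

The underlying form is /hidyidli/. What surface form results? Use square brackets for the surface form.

[htydli]

1 Medial Vowel Deletion: [hidyidli] → [hdydli]
2 Intervocalic Voicing: no change — [hdydli]
3 Progressive Voicing Assimilation: [hdydli] → [htydli]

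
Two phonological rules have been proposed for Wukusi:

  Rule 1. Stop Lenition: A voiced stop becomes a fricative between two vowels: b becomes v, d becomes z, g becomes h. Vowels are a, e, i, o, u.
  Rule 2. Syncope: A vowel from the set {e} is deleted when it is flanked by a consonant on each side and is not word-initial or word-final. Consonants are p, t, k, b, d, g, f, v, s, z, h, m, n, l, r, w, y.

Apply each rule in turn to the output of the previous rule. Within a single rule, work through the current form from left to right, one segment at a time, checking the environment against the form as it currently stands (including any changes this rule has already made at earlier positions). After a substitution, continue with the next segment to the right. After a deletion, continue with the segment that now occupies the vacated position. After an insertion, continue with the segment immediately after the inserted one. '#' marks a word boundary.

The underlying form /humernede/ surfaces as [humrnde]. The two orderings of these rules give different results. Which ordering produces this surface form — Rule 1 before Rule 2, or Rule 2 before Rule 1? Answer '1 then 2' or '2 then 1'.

Order 1 then 2:
  1 Stop Lenition: [humernede] → [humerneze]
  2 Syncope: [humerneze] → [humrnze]
  result: [humrnze]
Order 2 then 1:
  2 Syncope: [humernede] → [humrnde]
  1 Stop Lenition: no change — [humrnde]
  result: [humrnde]

2 then 1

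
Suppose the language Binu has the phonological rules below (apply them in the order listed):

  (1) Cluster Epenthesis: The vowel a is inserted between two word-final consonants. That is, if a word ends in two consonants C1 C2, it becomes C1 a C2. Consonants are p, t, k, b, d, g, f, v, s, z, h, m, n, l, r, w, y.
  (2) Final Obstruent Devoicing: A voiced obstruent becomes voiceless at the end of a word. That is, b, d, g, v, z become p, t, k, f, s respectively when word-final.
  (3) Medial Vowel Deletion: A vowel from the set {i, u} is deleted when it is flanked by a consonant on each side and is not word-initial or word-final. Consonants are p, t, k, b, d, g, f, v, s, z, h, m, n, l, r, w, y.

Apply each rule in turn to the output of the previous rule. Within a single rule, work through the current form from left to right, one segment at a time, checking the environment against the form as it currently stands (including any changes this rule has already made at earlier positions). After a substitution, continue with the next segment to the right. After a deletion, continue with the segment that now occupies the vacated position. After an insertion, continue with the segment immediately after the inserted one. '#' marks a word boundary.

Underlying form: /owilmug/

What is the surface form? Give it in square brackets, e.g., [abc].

(1) Cluster Epenthesis: no change — [owilmug]
(2) Final Obstruent Devoicing: [owilmug] → [owilmuk]
(3) Medial Vowel Deletion: [owilmuk] → [owlmk]

[owlmk]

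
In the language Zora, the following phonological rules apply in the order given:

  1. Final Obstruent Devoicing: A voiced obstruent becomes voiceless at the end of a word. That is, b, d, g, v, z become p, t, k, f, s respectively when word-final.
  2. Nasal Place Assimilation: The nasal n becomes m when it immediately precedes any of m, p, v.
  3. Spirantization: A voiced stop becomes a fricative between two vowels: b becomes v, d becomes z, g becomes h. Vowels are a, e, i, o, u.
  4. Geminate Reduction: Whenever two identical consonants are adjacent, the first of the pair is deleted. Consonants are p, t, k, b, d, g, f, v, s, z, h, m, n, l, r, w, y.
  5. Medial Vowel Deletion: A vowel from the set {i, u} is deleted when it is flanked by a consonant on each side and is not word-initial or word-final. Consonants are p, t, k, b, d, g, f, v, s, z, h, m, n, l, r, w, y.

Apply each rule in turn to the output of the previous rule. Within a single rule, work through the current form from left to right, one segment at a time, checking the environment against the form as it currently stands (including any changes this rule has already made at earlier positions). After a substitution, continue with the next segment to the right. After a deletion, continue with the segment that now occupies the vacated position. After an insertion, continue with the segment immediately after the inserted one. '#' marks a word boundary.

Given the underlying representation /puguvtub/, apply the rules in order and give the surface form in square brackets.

[phvtp]

1 Final Obstruent Devoicing: [puguvtub] → [puguvtup]
2 Nasal Place Assimilation: no change — [puguvtup]
3 Spirantization: [puguvtup] → [puhuvtup]
4 Geminate Reduction: no change — [puhuvtup]
5 Medial Vowel Deletion: [puhuvtup] → [phvtp]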